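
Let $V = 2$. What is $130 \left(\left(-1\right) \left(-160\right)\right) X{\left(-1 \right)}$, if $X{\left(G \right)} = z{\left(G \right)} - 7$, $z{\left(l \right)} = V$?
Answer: $-104000$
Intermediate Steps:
$z{\left(l \right)} = 2$
$X{\left(G \right)} = -5$ ($X{\left(G \right)} = 2 - 7 = -5$)
$130 \left(\left(-1\right) \left(-160\right)\right) X{\left(-1 \right)} = 130 \left(\left(-1\right) \left(-160\right)\right) \left(-5\right) = 130 \cdot 160 \left(-5\right) = 20800 \left(-5\right) = -104000$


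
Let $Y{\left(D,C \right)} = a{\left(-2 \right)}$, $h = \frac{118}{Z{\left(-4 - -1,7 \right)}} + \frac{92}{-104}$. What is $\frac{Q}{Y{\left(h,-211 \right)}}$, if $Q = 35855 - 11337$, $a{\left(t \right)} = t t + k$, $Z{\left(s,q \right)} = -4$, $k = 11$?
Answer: $\frac{24518}{15} \approx 1634.5$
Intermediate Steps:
$h = - \frac{395}{13}$ ($h = \frac{118}{-4} + \frac{92}{-104} = 118 \left(- \frac{1}{4}\right) + 92 \left(- \frac{1}{104}\right) = - \frac{59}{2} - \frac{23}{26} = - \frac{395}{13} \approx -30.385$)
$a{\left(t \right)} = 11 + t^{2}$ ($a{\left(t \right)} = t t + 11 = t^{2} + 11 = 11 + t^{2}$)
$Q = 24518$
$Y{\left(D,C \right)} = 15$ ($Y{\left(D,C \right)} = 11 + \left(-2\right)^{2} = 11 + 4 = 15$)
$\frac{Q}{Y{\left(h,-211 \right)}} = \frac{24518}{15}$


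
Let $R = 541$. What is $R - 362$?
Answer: $179$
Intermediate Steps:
$R - 362 = 541 - 362 = 179$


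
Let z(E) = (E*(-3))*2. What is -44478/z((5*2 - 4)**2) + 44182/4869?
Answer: 4187161/19476 ≈ 214.99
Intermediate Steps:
z(E) = -6*E (z(E) = -3*E*2 = -6*E)
-44478/z((5*2 - 4)**2) + 44182/4869 = -44478*(-1/(6*(5*2 - 4)**2)) + 44182/4869 = -44478*(-1/(6*(10 - 4)**2)) + 44182*(1/4869) = -44478/((-6*6**2)) + 44182/4869 = -44478/((-6*36)) + 44182/4869 = -44478/(-216) + 44182/4869 = -44478*(-1/216) + 44182/4869 = 2471/12 + 44182/4869 = 4187161/19476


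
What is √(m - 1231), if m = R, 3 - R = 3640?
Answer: 2*I*√1217 ≈ 69.771*I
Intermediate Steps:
R = -3637 (R = 3 - 1*3640 = 3 - 3640 = -3637)
m = -3637
√(m - 1231) = √(-3637 - 1231) = √(-4868) = 2*I*√1217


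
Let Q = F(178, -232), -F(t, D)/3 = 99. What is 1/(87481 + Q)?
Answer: 1/87184 ≈ 1.1470e-5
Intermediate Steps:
F(t, D) = -297 (F(t, D) = -3*99 = -297)
Q = -297
1/(87481 + Q) = 1/(87481 - 297) = 1/87184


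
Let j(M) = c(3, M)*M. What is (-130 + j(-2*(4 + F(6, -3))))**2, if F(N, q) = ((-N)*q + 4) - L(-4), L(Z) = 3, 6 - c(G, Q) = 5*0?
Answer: 164836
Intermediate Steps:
c(G, Q) = 6 (c(G, Q) = 6 - 5*0 = 6 - 1*0 = 6 + 0 = 6)
F(N, q) = 1 - N*q (F(N, q) = ((-N)*q + 4) - 1*3 = (-N*q + 4) - 3 = (4 - N*q) - 3 = 1 - N*q)
j(M) = 6*M
(-130 + j(-2*(4 + F(6, -3))))**2 = (-130 + 6*(-2*(4 + (1 - 1*6*(-3)))))**2 = (-130 + 6*(-2*(4 + (1 + 18))))**2 = (-130 + 6*(-2*(4 + 19)))**2 = (-130 + 6*(-2*23))**2 = (-130 + 6*(-46))**2 = (-130 - 276)**2 = (-406)**2 = 164836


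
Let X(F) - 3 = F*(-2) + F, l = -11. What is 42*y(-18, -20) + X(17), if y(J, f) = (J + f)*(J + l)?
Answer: 46270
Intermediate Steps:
y(J, f) = (-11 + J)*(J + f) (y(J, f) = (J + f)*(J - 11) = (J + f)*(-11 + J) = (-11 + J)*(J + f))
X(F) = 3 - F (X(F) = 3 + (F*(-2) + F) = 3 + (-2*F + F) = 3 - F)
42*y(-18, -20) + X(17) = 42*((-18)² - 11*(-18) - 11*(-20) - 18*(-20)) + (3 - 1*17) = 42*(324 + 198 + 220 + 360) + (3 - 17) = 42*1102 - 14 = 46284 - 14 = 46270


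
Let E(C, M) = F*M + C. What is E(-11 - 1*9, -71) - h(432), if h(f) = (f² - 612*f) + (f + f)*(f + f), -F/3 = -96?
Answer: -689204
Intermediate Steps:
F = 288 (F = -3*(-96) = 288)
E(C, M) = C + 288*M (E(C, M) = 288*M + C = C + 288*M)
h(f) = -612*f + 5*f² (h(f) = (f² - 612*f) + (2*f)*(2*f) = (f² - 612*f) + 4*f² = -612*f + 5*f²)
E(-11 - 1*9, -71) - h(432) = ((-11 - 1*9) + 288*(-71)) - 432*(-612 + 5*432) = ((-11 - 9) - 20448) - 432*(-612 + 2160) = (-20 - 20448) - 432*1548 = -20468 - 1*668736 = -20468 - 668736 = -689204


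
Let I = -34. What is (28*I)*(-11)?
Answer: 10472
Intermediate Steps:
(28*I)*(-11) = (28*(-34))*(-11) = -952*(-11) = 10472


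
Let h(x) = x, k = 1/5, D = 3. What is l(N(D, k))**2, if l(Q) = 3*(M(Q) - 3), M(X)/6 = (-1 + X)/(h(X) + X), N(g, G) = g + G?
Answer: 2025/256 ≈ 7.9102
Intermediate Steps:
k = 1/5 ≈ 0.20000
N(g, G) = G + g
M(X) = 3*(-1 + X)/X (M(X) = 6*((-1 + X)/(X + X)) = 6*((-1 + X)/((2*X))) = 6*((-1 + X)*(1/(2*X))) = 6*((-1 + X)/(2*X)) = 3*(-1 + X)/X)
l(Q) = -9/Q (l(Q) = 3*((3 - 3/Q) - 3) = 3*(-3/Q) = -9/Q)
l(N(D, k))**2 = (-9/(1/5 + 3))**2 = (-9/16/5)**2 = (-9*5/16)**2 = (-45/16)**2 = 2025/256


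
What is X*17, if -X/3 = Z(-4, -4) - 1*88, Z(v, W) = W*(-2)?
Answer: 4080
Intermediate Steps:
Z(v, W) = -2*W
X = 240 (X = -3*(-2*(-4) - 1*88) = -3*(8 - 88) = -3*(-80) = 240)
X*17 = 240*17 = 4080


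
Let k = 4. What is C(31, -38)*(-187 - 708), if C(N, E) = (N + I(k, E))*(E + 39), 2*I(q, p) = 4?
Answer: -29535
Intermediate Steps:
I(q, p) = 2 (I(q, p) = (½)*4 = 2)
C(N, E) = (2 + N)*(39 + E) (C(N, E) = (N + 2)*(E + 39) = (2 + N)*(39 + E))
C(31, -38)*(-187 - 708) = (78 + 2*(-38) + 39*31 - 38*31)*(-187 - 708) = (78 - 76 + 1209 - 1178)*(-895) = 33*(-895) = -29535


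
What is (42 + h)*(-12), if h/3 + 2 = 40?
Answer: -1872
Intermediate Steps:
h = 114 (h = -6 + 3*40 = -6 + 120 = 114)
(42 + h)*(-12) = (42 + 114)*(-12) = 156*(-12) = -1872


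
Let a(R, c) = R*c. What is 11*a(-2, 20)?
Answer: -440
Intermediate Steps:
11*a(-2, 20) = 11*(-2*20) = 11*(-40) = -440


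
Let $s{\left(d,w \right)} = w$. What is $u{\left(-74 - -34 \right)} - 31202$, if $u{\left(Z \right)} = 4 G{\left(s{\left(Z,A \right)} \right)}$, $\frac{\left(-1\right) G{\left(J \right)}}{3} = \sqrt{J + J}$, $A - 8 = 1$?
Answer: $-31202 - 36 \sqrt{2} \approx -31253.0$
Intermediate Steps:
$A = 9$ ($A = 8 + 1 = 9$)
$G{\left(J \right)} = - 3 \sqrt{2} \sqrt{J}$ ($G{\left(J \right)} = - 3 \sqrt{J + J} = - 3 \sqrt{2 J} = - 3 \sqrt{2} \sqrt{J}$)
$u{\left(Z \right)} = - 36 \sqrt{2}$ ($u{\left(Z \right)} = 4 \left(- 3 \sqrt{2} \sqrt{9}\right) = 4 \left(\left(-3\right) \sqrt{2} \cdot 3\right) = 4 \left(- 9 \sqrt{2}\right) = - 36 \sqrt{2}$)
$u{\left(-74 - -34 \right)} - 31202 = - 36 \sqrt{2} - 31202 = -31202 - 36 \sqrt{2}$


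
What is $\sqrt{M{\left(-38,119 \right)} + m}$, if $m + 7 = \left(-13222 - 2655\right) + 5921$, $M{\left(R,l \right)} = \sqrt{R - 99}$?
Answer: $\sqrt{-9963 + i \sqrt{137}} \approx 0.0586 + 99.815 i$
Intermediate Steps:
$M{\left(R,l \right)} = \sqrt{-99 + R}$
$m = -9963$ ($m = -7 + \left(\left(-13222 - 2655\right) + 5921\right) = -7 + \left(-15877 + 5921\right) = -7 - 9956 = -9963$)
$\sqrt{M{\left(-38,119 \right)} + m} = \sqrt{\sqrt{-99 - 38} - 9963} = \sqrt{\sqrt{-137} - 9963} = \sqrt{i \sqrt{137} - 9963} = \sqrt{-9963 + i \sqrt{137}}$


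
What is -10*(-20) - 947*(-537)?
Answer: 508739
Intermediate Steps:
-10*(-20) - 947*(-537) = 200 + 508539 = 508739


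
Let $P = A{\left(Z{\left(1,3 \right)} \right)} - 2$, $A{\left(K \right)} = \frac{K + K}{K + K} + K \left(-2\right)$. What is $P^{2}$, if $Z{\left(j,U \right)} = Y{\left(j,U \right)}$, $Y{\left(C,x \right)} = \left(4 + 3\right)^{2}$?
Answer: $9801$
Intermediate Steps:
$Y{\left(C,x \right)} = 49$ ($Y{\left(C,x \right)} = 7^{2} = 49$)
$Z{\left(j,U \right)} = 49$
$A{\left(K \right)} = 1 - 2 K$ ($A{\left(K \right)} = \frac{2 K}{2 K} - 2 K = 2 K \frac{1}{2 K} - 2 K = 1 - 2 K$)
$P = -99$ ($P = \left(1 - 98\right) - 2 = -97 - 2 = -99$)
$P^{2} = \left(-99\right)^{2} = 9801$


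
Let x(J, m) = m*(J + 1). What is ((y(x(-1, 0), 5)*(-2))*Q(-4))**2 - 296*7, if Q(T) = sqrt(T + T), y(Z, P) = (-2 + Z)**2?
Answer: -2584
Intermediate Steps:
x(J, m) = m*(1 + J)
Q(T) = sqrt(2)*sqrt(T) (Q(T) = sqrt(2*T) = sqrt(2)*sqrt(T))
((y(x(-1, 0), 5)*(-2))*Q(-4))**2 - 296*7 = (((-2 + 0*(1 - 1))**2*(-2))*(sqrt(2)*sqrt(-4)))**2 - 296*7 = (((-2 + 0*0)**2*(-2))*(sqrt(2)*(2*I)))**2 - 1*2072 = (((-2 + 0)**2*(-2))*(2*I*sqrt(2)))**2 - 2072 = (((-2)**2*(-2))*(2*I*sqrt(2)))**2 - 2072 = ((4*(-2))*(2*I*sqrt(2)))**2 - 2072 = (-16*I*sqrt(2))**2 - 2072 = -512 - 2072 = -2584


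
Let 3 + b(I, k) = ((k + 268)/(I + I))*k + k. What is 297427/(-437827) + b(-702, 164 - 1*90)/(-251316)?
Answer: -112157036305/165049395498 ≈ -0.67954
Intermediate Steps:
b(I, k) = -3 + k + k*(268 + k)/(2*I) (b(I, k) = -3 + (((k + 268)/(I + I))*k + k) = -3 + (((268 + k)/((2*I)))*k + k) = -3 + (((268 + k)*(1/(2*I)))*k + k) = -3 + (((268 + k)/(2*I))*k + k) = -3 + (k*(268 + k)/(2*I) + k) = -3 + (k + k*(268 + k)/(2*I)) = -3 + k + k*(268 + k)/(2*I))
297427/(-437827) + b(-702, 164 - 1*90)/(-251316) = 297427/(-437827) + (((164 - 1*90)²/2 + 134*(164 - 1*90) - 702*(-3 + (164 - 1*90)))/(-702))/(-251316) = 297427*(-1/437827) - ((164 - 90)²/2 + 134*(164 - 90) - 702*(-3 + (164 - 90)))/702*(-1/251316) = -22879/33679 - ((½)*74² + 134*74 - 702*(-3 + 74))/702*(-1/251316) = -22879/33679 - ((½)*5476 + 9916 - 702*71)/702*(-1/251316) = -22879/33679 - (2738 + 9916 - 49842)/702*(-1/251316) = -22879/33679 - 1/702*(-37188)*(-1/251316) = -22879/33679 + (2066/39)*(-1/251316) = -22879/33679 - 1033/4900662 = -112157036305/165049395498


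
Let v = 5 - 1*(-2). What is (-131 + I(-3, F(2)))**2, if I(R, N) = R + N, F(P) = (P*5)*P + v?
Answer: 11449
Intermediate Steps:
v = 7 (v = 5 + 2 = 7)
F(P) = 7 + 5*P**2 (F(P) = (P*5)*P + 7 = (5*P)*P + 7 = 5*P**2 + 7 = 7 + 5*P**2)
I(R, N) = N + R
(-131 + I(-3, F(2)))**2 = (-131 + ((7 + 5*2**2) - 3))**2 = (-131 + ((7 + 5*4) - 3))**2 = (-131 + ((7 + 20) - 3))**2 = (-131 + (27 - 3))**2 = (-131 + 24)**2 = (-107)**2 = 11449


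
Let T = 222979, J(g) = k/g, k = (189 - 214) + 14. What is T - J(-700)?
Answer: 156085289/700 ≈ 2.2298e+5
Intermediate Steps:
k = -11 (k = -25 + 14 = -11)
J(g) = -11/g
T - J(-700) = 222979 - (-11)/(-700) = 222979 - (-11)*(-1)/700 = 222979 - 1*11/700 = 222979 - 11/700 = 156085289/700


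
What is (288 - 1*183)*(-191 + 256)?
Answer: 6825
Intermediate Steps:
(288 - 1*183)*(-191 + 256) = (288 - 183)*65 = 105*65 = 6825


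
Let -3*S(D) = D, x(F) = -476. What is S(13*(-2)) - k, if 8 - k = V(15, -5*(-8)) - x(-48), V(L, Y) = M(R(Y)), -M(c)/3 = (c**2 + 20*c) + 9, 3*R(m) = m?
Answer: -2651/3 ≈ -883.67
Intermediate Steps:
R(m) = m/3
M(c) = -27 - 60*c - 3*c**2 (M(c) = -3*((c**2 + 20*c) + 9) = -3*(9 + c**2 + 20*c) = -27 - 60*c - 3*c**2)
S(D) = -D/3
V(L, Y) = -27 - 20*Y - Y**2/3 (V(L, Y) = -27 - 20*Y - 3*Y**2/9 = -27 - 20*Y - Y**2/3)
k = 2677/3 (k = 8 - ((-27 - (-100)*(-8) - (-5*(-8))**2/3) - 1*(-476)) = 8 - ((-27 - 20*40 - 1/3*40**2) + 476) = 8 - ((-27 - 800 - 1/3*1600) + 476) = 8 - ((-27 - 800 - 1600/3) + 476) = 8 - (-4081/3 + 476) = 8 - 1*(-2653/3) = 8 + 2653/3 = 2677/3 ≈ 892.33)
S(13*(-2)) - k = -13*(-2)/3 - 1*2677/3 = -1/3*(-26) - 2677/3 = 26/3 - 2677/3 = -2651/3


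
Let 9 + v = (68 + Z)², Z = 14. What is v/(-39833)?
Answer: -6715/39833 ≈ -0.16858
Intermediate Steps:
v = 6715 (v = -9 + (68 + 14)² = -9 + 82² = -9 + 6724 = 6715)
v/(-39833) = 6715/(-39833) = 6715*(-1/39833) = -6715/39833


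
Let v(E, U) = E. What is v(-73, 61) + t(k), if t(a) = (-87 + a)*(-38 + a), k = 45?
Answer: -367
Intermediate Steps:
v(-73, 61) + t(k) = -73 + (3306 + 45² - 125*45) = -73 + (3306 + 2025 - 5625) = -73 - 294 = -367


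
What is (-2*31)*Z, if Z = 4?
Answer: -248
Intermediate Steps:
(-2*31)*Z = -2*31*4 = -62*4 = -248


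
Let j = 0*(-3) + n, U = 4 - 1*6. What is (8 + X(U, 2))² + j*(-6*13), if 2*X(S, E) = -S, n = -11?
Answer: 939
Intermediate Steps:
U = -2 (U = 4 - 6 = -2)
X(S, E) = -S/2 (X(S, E) = (-S)/2 = -S/2)
j = -11 (j = 0*(-3) - 11 = 0 - 11 = -11)
(8 + X(U, 2))² + j*(-6*13) = (8 - ½*(-2))² - (-66)*13 = (8 + 1)² - 11*(-78) = 9² + 858 = 81 + 858 = 939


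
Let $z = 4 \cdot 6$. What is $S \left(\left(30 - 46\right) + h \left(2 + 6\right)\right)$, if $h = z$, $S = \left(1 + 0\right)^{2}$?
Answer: $176$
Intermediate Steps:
$S = 1$ ($S = 1^{2} = 1$)
$z = 24$
$h = 24$
$S \left(\left(30 - 46\right) + h \left(2 + 6\right)\right) = 1 \left(\left(30 - 46\right) + 24 \left(2 + 6\right)\right) = 1 \left(-16 + 24 \cdot 8\right) = 1 \left(-16 + 192\right) = 1 \cdot 176 = 176$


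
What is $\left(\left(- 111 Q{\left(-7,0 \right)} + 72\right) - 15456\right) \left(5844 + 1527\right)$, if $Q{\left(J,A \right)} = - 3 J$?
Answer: $-130577265$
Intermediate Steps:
$\left(\left(- 111 Q{\left(-7,0 \right)} + 72\right) - 15456\right) \left(5844 + 1527\right) = \left(\left(- 111 \left(\left(-3\right) \left(-7\right)\right) + 72\right) - 15456\right) \left(5844 + 1527\right) = \left(\left(\left(-111\right) 21 + 72\right) - 15456\right) 7371 = \left(\left(-2331 + 72\right) - 15456\right) 7371 = \left(-2259 - 15456\right) 7371 = \left(-17715\right) 7371 = -130577265$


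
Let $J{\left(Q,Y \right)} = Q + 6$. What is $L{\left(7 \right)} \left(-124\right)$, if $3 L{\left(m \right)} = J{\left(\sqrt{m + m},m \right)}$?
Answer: $-248 - \frac{124 \sqrt{14}}{3} \approx -402.66$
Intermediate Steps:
$J{\left(Q,Y \right)} = 6 + Q$
$L{\left(m \right)} = 2 + \frac{\sqrt{2} \sqrt{m}}{3}$ ($L{\left(m \right)} = \frac{6 + \sqrt{m + m}}{3} = \frac{6 + \sqrt{2 m}}{3} = \frac{6 + \sqrt{2} \sqrt{m}}{3} = 2 + \frac{\sqrt{2} \sqrt{m}}{3}$)
$L{\left(7 \right)} \left(-124\right) = \left(2 + \frac{\sqrt{2} \sqrt{7}}{3}\right) \left(-124\right) = \left(2 + \frac{\sqrt{14}}{3}\right) \left(-124\right) = -248 - \frac{124 \sqrt{14}}{3}$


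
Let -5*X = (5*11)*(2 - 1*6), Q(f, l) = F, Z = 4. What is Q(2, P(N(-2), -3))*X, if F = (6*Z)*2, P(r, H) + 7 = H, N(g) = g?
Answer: 2112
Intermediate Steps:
P(r, H) = -7 + H
F = 48 (F = (6*4)*2 = 24*2 = 48)
Q(f, l) = 48
X = 44 (X = -5*11*(2 - 1*6)/5 = -11*(2 - 6) = -11*(-4) = -⅕*(-220) = 44)
Q(2, P(N(-2), -3))*X = 48*44 = 2112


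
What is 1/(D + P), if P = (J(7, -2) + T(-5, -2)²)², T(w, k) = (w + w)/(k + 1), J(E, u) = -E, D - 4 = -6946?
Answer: 1/1707 ≈ 0.00058582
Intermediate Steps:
D = -6942 (D = 4 - 6946 = -6942)
T(w, k) = 2*w/(1 + k) (T(w, k) = (2*w)/(1 + k) = 2*w/(1 + k))
P = 8649 (P = (-1*7 + (2*(-5)/(1 - 2))²)² = (-7 + (2*(-5)/(-1))²)² = (-7 + (2*(-5)*(-1))²)² = (-7 + 10²)² = (-7 + 100)² = 93² = 8649)
1/(D + P) = 1/(-6942 + 8649) = 1/1707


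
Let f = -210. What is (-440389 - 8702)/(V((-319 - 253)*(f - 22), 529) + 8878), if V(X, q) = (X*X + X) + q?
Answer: -449091/17610493727 ≈ -2.5501e-5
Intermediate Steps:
V(X, q) = X + q + X**2 (V(X, q) = (X**2 + X) + q = (X + X**2) + q = X + q + X**2)
(-440389 - 8702)/(V((-319 - 253)*(f - 22), 529) + 8878) = (-440389 - 8702)/(((-319 - 253)*(-210 - 22) + 529 + ((-319 - 253)*(-210 - 22))**2) + 8878) = -449091/((-572*(-232) + 529 + (-572*(-232))**2) + 8878) = -449091/((132704 + 529 + 132704**2) + 8878) = -449091/((132704 + 529 + 17610351616) + 8878) = -449091/(17610484849 + 8878) = -449091/17610493727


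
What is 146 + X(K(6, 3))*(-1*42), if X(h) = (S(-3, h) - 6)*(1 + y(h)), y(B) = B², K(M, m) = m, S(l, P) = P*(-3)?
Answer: 6446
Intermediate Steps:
S(l, P) = -3*P
X(h) = (1 + h²)*(-6 - 3*h) (X(h) = (-3*h - 6)*(1 + h²) = (-6 - 3*h)*(1 + h²) = (1 + h²)*(-6 - 3*h))
146 + X(K(6, 3))*(-1*42) = 146 + (-6 - 6*3² - 3*3 - 3*3³)*(-1*42) = 146 + (-6 - 6*9 - 9 - 3*27)*(-42) = 146 + (-6 - 54 - 9 - 81)*(-42) = 146 - 150*(-42) = 146 + 6300 = 6446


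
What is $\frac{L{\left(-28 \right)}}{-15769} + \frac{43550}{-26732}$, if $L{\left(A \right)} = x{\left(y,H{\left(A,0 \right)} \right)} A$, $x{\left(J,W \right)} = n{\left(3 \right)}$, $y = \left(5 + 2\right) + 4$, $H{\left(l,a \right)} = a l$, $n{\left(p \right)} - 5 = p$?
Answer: $- \frac{340375991}{210768454} \approx -1.6149$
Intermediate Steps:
$n{\left(p \right)} = 5 + p$
$y = 11$ ($y = 7 + 4 = 11$)
$x{\left(J,W \right)} = 8$ ($x{\left(J,W \right)} = 5 + 3 = 8$)
$L{\left(A \right)} = 8 A$
$\frac{L{\left(-28 \right)}}{-15769} + \frac{43550}{-26732} = \frac{8 \left(-28\right)}{-15769} + \frac{43550}{-26732} = \left(-224\right) \left(- \frac{1}{15769}\right) + 43550 \left(- \frac{1}{26732}\right) = \frac{224}{15769} - \frac{21775}{13366} = - \frac{340375991}{210768454}$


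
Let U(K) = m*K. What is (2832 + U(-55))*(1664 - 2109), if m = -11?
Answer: -1529465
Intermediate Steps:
U(K) = -11*K
(2832 + U(-55))*(1664 - 2109) = (2832 - 11*(-55))*(1664 - 2109) = (2832 + 605)*(-445) = 3437*(-445) = -1529465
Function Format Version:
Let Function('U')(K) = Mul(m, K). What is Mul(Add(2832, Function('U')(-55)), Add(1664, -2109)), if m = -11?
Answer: -1529465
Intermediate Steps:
Function('U')(K) = Mul(-11, K)
Mul(Add(2832, Function('U')(-55)), Add(1664, -2109)) = Mul(Add(2832, Mul(-11, -55)), Add(1664, -2109)) = Mul(Add(2832, 605), -445) = Mul(3437, -445) = -1529465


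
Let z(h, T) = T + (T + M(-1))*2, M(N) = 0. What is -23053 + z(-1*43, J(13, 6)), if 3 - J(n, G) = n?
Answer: -23083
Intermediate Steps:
J(n, G) = 3 - n
z(h, T) = 3*T (z(h, T) = T + (T + 0)*2 = T + T*2 = T + 2*T = 3*T)
-23053 + z(-1*43, J(13, 6)) = -23053 + 3*(3 - 1*13) = -23053 + 3*(3 - 13) = -23053 + 3*(-10) = -23053 - 30 = -23083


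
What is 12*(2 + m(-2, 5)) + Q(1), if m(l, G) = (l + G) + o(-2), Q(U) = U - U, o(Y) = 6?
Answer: 132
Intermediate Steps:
Q(U) = 0
m(l, G) = 6 + G + l (m(l, G) = (l + G) + 6 = (G + l) + 6 = 6 + G + l)
12*(2 + m(-2, 5)) + Q(1) = 12*(2 + (6 + 5 - 2)) + 0 = 12*(2 + 9) + 0 = 12*11 + 0 = 132 + 0 = 132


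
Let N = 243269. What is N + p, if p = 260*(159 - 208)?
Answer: 230529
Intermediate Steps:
p = -12740 (p = 260*(-49) = -12740)
N + p = 243269 - 12740 = 230529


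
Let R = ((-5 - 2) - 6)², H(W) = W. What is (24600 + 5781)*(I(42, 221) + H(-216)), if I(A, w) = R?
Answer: -1427907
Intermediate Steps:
R = 169 (R = (-7 - 6)² = (-13)² = 169)
I(A, w) = 169
(24600 + 5781)*(I(42, 221) + H(-216)) = (24600 + 5781)*(169 - 216) = 30381*(-47) = -1427907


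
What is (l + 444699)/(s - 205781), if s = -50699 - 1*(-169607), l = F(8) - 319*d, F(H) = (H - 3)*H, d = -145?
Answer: -490994/86873 ≈ -5.6519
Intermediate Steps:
F(H) = H*(-3 + H) (F(H) = (-3 + H)*H = H*(-3 + H))
l = 46295 (l = 8*(-3 + 8) - 319*(-145) = 8*5 + 46255 = 40 + 46255 = 46295)
s = 118908 (s = -50699 + 169607 = 118908)
(l + 444699)/(s - 205781) = (46295 + 444699)/(118908 - 205781) = 490994/(-86873) = 490994*(-1/86873) = -490994/86873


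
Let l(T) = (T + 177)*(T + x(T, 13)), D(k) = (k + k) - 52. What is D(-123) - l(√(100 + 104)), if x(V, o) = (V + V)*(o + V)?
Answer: -78022 - 10374*√51 ≈ -1.5211e+5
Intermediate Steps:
x(V, o) = 2*V*(V + o) (x(V, o) = (2*V)*(V + o) = 2*V*(V + o))
D(k) = -52 + 2*k (D(k) = 2*k - 52 = -52 + 2*k)
l(T) = (177 + T)*(T + 2*T*(13 + T)) (l(T) = (T + 177)*(T + 2*T*(T + 13)) = (177 + T)*(T + 2*T*(13 + T)))
D(-123) - l(√(100 + 104)) = (-52 + 2*(-123)) - √(100 + 104)*(4779 + 2*(√(100 + 104))² + 381*√(100 + 104)) = (-52 - 246) - √204*(4779 + 2*(√204)² + 381*√204) = -298 - 2*√51*(4779 + 2*(2*√51)² + 381*(2*√51)) = -298 - 2*√51*(4779 + 2*204 + 762*√51) = -298 - 2*√51*(4779 + 408 + 762*√51) = -298 - 2*√51*(5187 + 762*√51)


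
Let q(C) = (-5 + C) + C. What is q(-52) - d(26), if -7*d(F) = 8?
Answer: -755/7 ≈ -107.86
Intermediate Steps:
d(F) = -8/7 (d(F) = -⅐*8 = -8/7)
q(C) = -5 + 2*C
q(-52) - d(26) = (-5 + 2*(-52)) - 1*(-8/7) = (-5 - 104) + 8/7 = -109 + 8/7 = -755/7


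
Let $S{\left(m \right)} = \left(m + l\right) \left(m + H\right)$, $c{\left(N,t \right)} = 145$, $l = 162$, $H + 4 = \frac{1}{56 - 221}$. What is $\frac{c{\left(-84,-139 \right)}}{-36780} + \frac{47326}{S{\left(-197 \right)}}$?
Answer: $\frac{5740779575}{853891836} \approx 6.7231$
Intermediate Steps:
$H = - \frac{661}{165}$ ($H = -4 + \frac{1}{56 - 221} = -4 + \frac{1}{-165} = -4 - \frac{1}{165} = - \frac{661}{165} \approx -4.0061$)
$S{\left(m \right)} = \left(162 + m\right) \left(- \frac{661}{165} + m\right)$ ($S{\left(m \right)} = \left(m + 162\right) \left(m - \frac{661}{165}\right) = \left(162 + m\right) \left(- \frac{661}{165} + m\right)$)
$\frac{c{\left(-84,-139 \right)}}{-36780} + \frac{47326}{S{\left(-197 \right)}} = \frac{145}{-36780} + \frac{47326}{- \frac{35694}{55} + \left(-197\right)^{2} + \frac{26069}{165} \left(-197\right)} = 145 \left(- \frac{1}{36780}\right) + \frac{47326}{- \frac{35694}{55} + 38809 - \frac{5135593}{165}} = - \frac{29}{7356} + \frac{47326}{\frac{232162}{33}} = - \frac{29}{7356} + 47326 \cdot \frac{33}{232162} = - \frac{29}{7356} + \frac{780879}{116081} = \frac{5740779575}{853891836}$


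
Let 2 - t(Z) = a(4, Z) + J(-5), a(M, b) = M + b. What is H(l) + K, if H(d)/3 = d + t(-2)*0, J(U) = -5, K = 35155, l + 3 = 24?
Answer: 35218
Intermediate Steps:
l = 21 (l = -3 + 24 = 21)
t(Z) = 3 - Z (t(Z) = 2 - ((4 + Z) - 5) = 2 - (-1 + Z) = 2 + (1 - Z) = 3 - Z)
H(d) = 3*d (H(d) = 3*(d + (3 - 1*(-2))*0) = 3*(d + (3 + 2)*0) = 3*(d + 5*0) = 3*(d + 0) = 3*d)
H(l) + K = 3*21 + 35155 = 63 + 35155 = 35218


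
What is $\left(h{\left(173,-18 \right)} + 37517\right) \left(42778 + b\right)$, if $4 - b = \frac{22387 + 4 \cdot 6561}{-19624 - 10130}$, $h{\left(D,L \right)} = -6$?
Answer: $\frac{47750912539349}{29754} \approx 1.6049 \cdot 10^{9}$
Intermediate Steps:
$b = \frac{167647}{29754}$ ($b = 4 - \frac{22387 + 4 \cdot 6561}{-19624 - 10130} = 4 - \frac{22387 + 26244}{-29754} = 4 - 48631 \left(- \frac{1}{29754}\right) = 4 - - \frac{48631}{29754} = 4 + \frac{48631}{29754} = \frac{167647}{29754} \approx 5.6344$)
$\left(h{\left(173,-18 \right)} + 37517\right) \left(42778 + b\right) = \left(-6 + 37517\right) \left(42778 + \frac{167647}{29754}\right) = 37511 \cdot \frac{1272984259}{29754} = \frac{47750912539349}{29754}$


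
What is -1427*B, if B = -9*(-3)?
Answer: -38529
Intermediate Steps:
B = 27
-1427*B = -1427*27 = -38529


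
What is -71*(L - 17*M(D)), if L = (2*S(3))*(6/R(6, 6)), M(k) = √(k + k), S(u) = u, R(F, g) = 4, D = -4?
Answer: -639 + 2414*I*√2 ≈ -639.0 + 3413.9*I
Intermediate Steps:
M(k) = √2*√k (M(k) = √(2*k) = √2*√k)
L = 9 (L = (2*3)*(6/4) = 6*(6*(¼)) = 6*(3/2) = 9)
-71*(L - 17*M(D)) = -71*(9 - 17*√2*√(-4)) = -71*(9 - 17*√2*2*I) = -71*(9 - 34*I*√2) = -639 + 2414*I*√2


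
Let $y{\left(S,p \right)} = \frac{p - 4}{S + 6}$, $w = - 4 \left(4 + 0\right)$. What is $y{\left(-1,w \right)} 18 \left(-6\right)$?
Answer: $432$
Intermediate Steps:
$w = -16$ ($w = \left(-4\right) 4 = -16$)
$y{\left(S,p \right)} = \frac{-4 + p}{6 + S}$
$y{\left(-1,w \right)} 18 \left(-6\right) = \frac{-4 - 16}{6 - 1} \cdot 18 \left(-6\right) = \frac{1}{5} \left(-20\right) 18 \left(-6\right) = \left(-4\right) 18 \left(-6\right) = \left(-72\right) \left(-6\right) = 432$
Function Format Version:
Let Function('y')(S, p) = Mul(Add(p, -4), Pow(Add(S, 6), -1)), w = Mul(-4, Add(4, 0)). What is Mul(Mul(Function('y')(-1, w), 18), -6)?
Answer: 432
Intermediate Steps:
w = -16 (w = Mul(-4, 4) = -16)
Function('y')(S, p) = Mul(Pow(Add(6, S), -1), Add(-4, p)) (Function('y')(S, p) = Mul(Add(-4, p), Pow(Add(6, S), -1)) = Mul(Pow(Add(6, S), -1), Add(-4, p)))
Mul(Mul(Function('y')(-1, w), 18), -6) = Mul(Mul(Mul(Pow(Add(6, -1), -1), Add(-4, -16)), 18), -6) = Mul(Mul(Mul(Pow(5, -1), -20), 18), -6) = Mul(Mul(Mul(Rational(1, 5), -20), 18), -6) = Mul(Mul(-4, 18), -6) = Mul(-72, -6) = 432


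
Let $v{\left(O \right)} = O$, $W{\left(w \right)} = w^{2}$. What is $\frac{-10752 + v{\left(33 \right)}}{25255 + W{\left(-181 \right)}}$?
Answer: $- \frac{10719}{58016} \approx -0.18476$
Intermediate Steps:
$\frac{-10752 + v{\left(33 \right)}}{25255 + W{\left(-181 \right)}} = \frac{-10752 + 33}{25255 + \left(-181\right)^{2}} = - \frac{10719}{25255 + 32761} = - \frac{10719}{58016}$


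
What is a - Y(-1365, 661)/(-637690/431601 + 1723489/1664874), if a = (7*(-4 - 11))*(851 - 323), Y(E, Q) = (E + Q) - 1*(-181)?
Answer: -5998470520877514/105937975057 ≈ -56623.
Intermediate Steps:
Y(E, Q) = 181 + E + Q (Y(E, Q) = (E + Q) + 181 = 181 + E + Q)
a = -55440 (a = (7*(-15))*528 = -105*528 = -55440)
a - Y(-1365, 661)/(-637690/431601 + 1723489/1664874) = -55440 - (181 - 1365 + 661)/(-637690/431601 + 1723489/1664874) = -55440 - (-523)/(-637690*1/431601 + 1723489*(1/1664874)) = -55440 - (-523)/(-637690/431601 + 1723489/1664874) = -55440 - (-523)/(-105937975057/239520427758) = -55440 - (-523)*(-239520427758)/105937975057 = -55440 - 1*125269183717434/105937975057 = -55440 - 125269183717434/105937975057 = -5998470520877514/105937975057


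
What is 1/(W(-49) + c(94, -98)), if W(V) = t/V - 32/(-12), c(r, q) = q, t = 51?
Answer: -147/14167 ≈ -0.010376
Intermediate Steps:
W(V) = 8/3 + 51/V (W(V) = 51/V - 32/(-12) = 51/V - 32*(-1/12) = 51/V + 8/3 = 8/3 + 51/V)
1/(W(-49) + c(94, -98)) = 1/((8/3 + 51/(-49)) - 98) = 1/((8/3 + 51*(-1/49)) - 98) = 1/((8/3 - 51/49) - 98) = 1/(239/147 - 98) = 1/(-14167/147) = -147/14167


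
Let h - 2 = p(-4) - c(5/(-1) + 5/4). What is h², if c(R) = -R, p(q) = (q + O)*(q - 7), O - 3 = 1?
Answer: 49/16 ≈ 3.0625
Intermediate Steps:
O = 4 (O = 3 + 1 = 4)
p(q) = (-7 + q)*(4 + q) (p(q) = (q + 4)*(q - 7) = (4 + q)*(-7 + q) = (-7 + q)*(4 + q))
h = -7/4 (h = 2 + ((-28 + (-4)² - 3*(-4)) - (-1)*(5/(-1) + 5/4)) = 2 + ((-28 + 16 + 12) - (-1)*(5*(-1) + 5*(¼))) = 2 + (0 - (-1)*(-5 + 5/4)) = 2 + (0 - (-1)*(-15)/4) = 2 + (0 - 1*15/4) = 2 + (0 - 15/4) = 2 - 15/4 = -7/4 ≈ -1.7500)
h² = (-7/4)² = 49/16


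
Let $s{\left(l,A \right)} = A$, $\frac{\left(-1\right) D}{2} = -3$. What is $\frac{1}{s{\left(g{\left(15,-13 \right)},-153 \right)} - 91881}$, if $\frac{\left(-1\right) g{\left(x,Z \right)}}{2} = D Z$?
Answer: $- \frac{1}{92034} \approx -1.0866 \cdot 10^{-5}$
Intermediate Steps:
$D = 6$ ($D = \left(-2\right) \left(-3\right) = 6$)
$g{\left(x,Z \right)} = - 12 Z$ ($g{\left(x,Z \right)} = - 2 \cdot 6 Z = - 12 Z$)
$\frac{1}{s{\left(g{\left(15,-13 \right)},-153 \right)} - 91881} = \frac{1}{-153 - 91881} = \frac{1}{-92034} = - \frac{1}{92034}$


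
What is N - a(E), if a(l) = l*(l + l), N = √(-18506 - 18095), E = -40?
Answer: -3200 + I*√36601 ≈ -3200.0 + 191.31*I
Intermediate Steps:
N = I*√36601 (N = √(-36601) = I*√36601 ≈ 191.31*I)
a(l) = 2*l² (a(l) = l*(2*l) = 2*l²)
N - a(E) = I*√36601 - 2*(-40)² = I*√36601 - 2*1600 = I*√36601 - 1*3200 = I*√36601 - 3200 = -3200 + I*√36601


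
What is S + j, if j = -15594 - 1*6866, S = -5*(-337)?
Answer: -20775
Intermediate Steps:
S = 1685
j = -22460 (j = -15594 - 6866 = -22460)
S + j = 1685 - 22460 = -20775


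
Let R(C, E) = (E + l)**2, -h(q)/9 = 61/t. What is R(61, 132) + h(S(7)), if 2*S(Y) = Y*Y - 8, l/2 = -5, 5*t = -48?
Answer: 239059/16 ≈ 14941.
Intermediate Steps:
t = -48/5 (t = (1/5)*(-48) = -48/5 ≈ -9.6000)
l = -10 (l = 2*(-5) = -10)
S(Y) = -4 + Y**2/2 (S(Y) = (Y*Y - 8)/2 = (Y**2 - 8)/2 = (-8 + Y**2)/2 = -4 + Y**2/2)
h(q) = 915/16 (h(q) = -549/(-48/5) = -549*(-5)/48 = -9*(-305/48) = 915/16)
R(C, E) = (-10 + E)**2 (R(C, E) = (E - 10)**2 = (-10 + E)**2)
R(61, 132) + h(S(7)) = (-10 + 132)**2 + 915/16 = 122**2 + 915/16 = 14884 + 915/16 = 239059/16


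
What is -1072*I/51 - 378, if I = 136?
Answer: -9710/3 ≈ -3236.7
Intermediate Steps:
-1072*I/51 - 378 = -145792/51 - 378 = -1072*8/3 - 378 = -8576/3 - 378 = -9710/3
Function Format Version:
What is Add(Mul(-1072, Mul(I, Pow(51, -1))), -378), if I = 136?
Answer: Rational(-9710, 3) ≈ -3236.7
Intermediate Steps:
Add(Mul(-1072, Mul(I, Pow(51, -1))), -378) = Add(Mul(-1072, Mul(136, Pow(51, -1))), -378) = Add(Mul(-1072, Mul(136, Rational(1, 51))), -378) = Add(Mul(-1072, Rational(8, 3)), -378) = Add(Rational(-8576, 3), -378) = Rational(-9710, 3)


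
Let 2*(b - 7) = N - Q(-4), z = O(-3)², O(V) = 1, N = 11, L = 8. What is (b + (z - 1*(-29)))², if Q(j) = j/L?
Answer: 29241/16 ≈ 1827.6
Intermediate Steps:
Q(j) = j/8
z = 1 (z = 1² = 1)
b = 51/4 (b = 7 + (11 - (-4)/8)/2 = 7 + (11 - 1*(-½))/2 = 7 + (11 + ½)/2 = 7 + (½)*(23/2) = 7 + 23/4 = 51/4 ≈ 12.750)
(b + (z - 1*(-29)))² = (51/4 + (1 - 1*(-29)))² = (51/4 + (1 + 29))² = (51/4 + 30)² = (171/4)² = 29241/16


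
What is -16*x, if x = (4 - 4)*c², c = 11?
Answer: 0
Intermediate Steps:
x = 0 (x = (4 - 4)*11² = 0*121 = 0)
-16*x = -16*0 = 0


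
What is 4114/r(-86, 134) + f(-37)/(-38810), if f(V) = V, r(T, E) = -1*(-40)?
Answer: 7983291/77620 ≈ 102.85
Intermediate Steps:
r(T, E) = 40
4114/r(-86, 134) + f(-37)/(-38810) = 4114/40 - 37/(-38810) = 4114*(1/40) - 37*(-1/38810) = 2057/20 + 37/38810 = 7983291/77620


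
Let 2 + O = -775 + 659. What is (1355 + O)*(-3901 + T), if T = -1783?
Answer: -7031108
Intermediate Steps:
O = -118 (O = -2 + (-775 + 659) = -2 - 116 = -118)
(1355 + O)*(-3901 + T) = (1355 - 118)*(-3901 - 1783) = 1237*(-5684) = -7031108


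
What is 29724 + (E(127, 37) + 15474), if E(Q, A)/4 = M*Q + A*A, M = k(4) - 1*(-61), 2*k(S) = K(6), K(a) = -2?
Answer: 81154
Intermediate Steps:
k(S) = -1 (k(S) = (1/2)*(-2) = -1)
M = 60 (M = -1 - 1*(-61) = -1 + 61 = 60)
E(Q, A) = 4*A**2 + 240*Q (E(Q, A) = 4*(60*Q + A*A) = 4*(60*Q + A**2) = 4*(A**2 + 60*Q) = 4*A**2 + 240*Q)
29724 + (E(127, 37) + 15474) = 29724 + ((4*37**2 + 240*127) + 15474) = 29724 + ((4*1369 + 30480) + 15474) = 29724 + ((5476 + 30480) + 15474) = 29724 + (35956 + 15474) = 29724 + 51430 = 81154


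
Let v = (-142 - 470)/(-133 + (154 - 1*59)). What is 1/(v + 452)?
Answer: 19/8894 ≈ 0.0021363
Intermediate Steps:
v = 306/19 (v = -612/(-133 + (154 - 59)) = -612/(-133 + 95) = -612/(-38) = -612*(-1/38) = 306/19 ≈ 16.105)
1/(v + 452) = 1/(306/19 + 452) = 1/(8894/19) = 19/8894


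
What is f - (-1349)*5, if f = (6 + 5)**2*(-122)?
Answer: -8017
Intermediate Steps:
f = -14762 (f = 11**2*(-122) = 121*(-122) = -14762)
f - (-1349)*5 = -14762 - (-1349)*5 = -14762 - 1*(-6745) = -14762 + 6745 = -8017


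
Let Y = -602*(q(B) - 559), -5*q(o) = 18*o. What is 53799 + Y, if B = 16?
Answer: 2124961/5 ≈ 4.2499e+5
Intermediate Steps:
q(o) = -18*o/5
Y = 1855966/5 (Y = -602*(-18/5*16 - 559) = -602*(-288/5 - 559) = -602*(-3083/5) = 1855966/5 ≈ 3.7119e+5)
53799 + Y = 53799 + 1855966/5 = 2124961/5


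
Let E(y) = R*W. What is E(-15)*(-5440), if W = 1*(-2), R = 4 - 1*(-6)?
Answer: 108800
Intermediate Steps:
R = 10 (R = 4 + 6 = 10)
W = -2
E(y) = -20 (E(y) = 10*(-2) = -20)
E(-15)*(-5440) = -20*(-5440) = 108800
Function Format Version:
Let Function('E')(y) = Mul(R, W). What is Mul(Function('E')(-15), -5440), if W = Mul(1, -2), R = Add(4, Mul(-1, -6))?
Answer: 108800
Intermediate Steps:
R = 10 (R = Add(4, 6) = 10)
W = -2
Function('E')(y) = -20 (Function('E')(y) = Mul(10, -2) = -20)
Mul(Function('E')(-15), -5440) = Mul(-20, -5440) = 108800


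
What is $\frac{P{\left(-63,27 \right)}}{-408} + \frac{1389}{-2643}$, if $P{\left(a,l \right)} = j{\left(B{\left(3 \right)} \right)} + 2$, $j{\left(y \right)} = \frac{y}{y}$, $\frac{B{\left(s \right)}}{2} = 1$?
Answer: $- \frac{63849}{119816} \approx -0.53289$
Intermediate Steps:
$B{\left(s \right)} = 2$ ($B{\left(s \right)} = 2 \cdot 1 = 2$)
$j{\left(y \right)} = 1$
$P{\left(a,l \right)} = 3$ ($P{\left(a,l \right)} = 1 + 2 = 3$)
$\frac{P{\left(-63,27 \right)}}{-408} + \frac{1389}{-2643} = \frac{3}{-408} + \frac{1389}{-2643} = 3 \left(- \frac{1}{408}\right) + 1389 \left(- \frac{1}{2643}\right) = - \frac{1}{136} - \frac{463}{881} = - \frac{63849}{119816}$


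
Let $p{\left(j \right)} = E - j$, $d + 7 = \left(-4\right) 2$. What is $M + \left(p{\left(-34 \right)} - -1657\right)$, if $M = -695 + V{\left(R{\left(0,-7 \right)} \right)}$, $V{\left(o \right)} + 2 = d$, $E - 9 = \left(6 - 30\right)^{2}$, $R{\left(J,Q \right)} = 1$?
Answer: $1564$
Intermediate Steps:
$E = 585$ ($E = 9 + \left(6 - 30\right)^{2} = 9 + \left(-24\right)^{2} = 9 + 576 = 585$)
$d = -15$ ($d = -7 - 8 = -15$)
$p{\left(j \right)} = 585 - j$
$V{\left(o \right)} = -17$ ($V{\left(o \right)} = -2 - 15 = -17$)
$M = -712$ ($M = -695 - 17 = -712$)
$M + \left(p{\left(-34 \right)} - -1657\right) = -712 + \left(\left(585 - -34\right) - -1657\right) = -712 + \left(\left(585 + 34\right) + 1657\right) = -712 + \left(619 + 1657\right) = -712 + 2276 = 1564$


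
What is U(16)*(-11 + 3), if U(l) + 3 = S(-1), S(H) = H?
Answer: 32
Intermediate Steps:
U(l) = -4 (U(l) = -3 - 1 = -4)
U(16)*(-11 + 3) = -4*(-11 + 3) = -4*(-8) = 32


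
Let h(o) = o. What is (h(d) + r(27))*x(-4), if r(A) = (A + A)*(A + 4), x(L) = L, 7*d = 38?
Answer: -47024/7 ≈ -6717.7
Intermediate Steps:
d = 38/7 (d = (⅐)*38 = 38/7 ≈ 5.4286)
r(A) = 2*A*(4 + A) (r(A) = (2*A)*(4 + A) = 2*A*(4 + A))
(h(d) + r(27))*x(-4) = (38/7 + 2*27*(4 + 27))*(-4) = (38/7 + 2*27*31)*(-4) = (38/7 + 1674)*(-4) = (11756/7)*(-4) = -47024/7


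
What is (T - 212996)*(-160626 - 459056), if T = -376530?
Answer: 365318650732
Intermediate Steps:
(T - 212996)*(-160626 - 459056) = (-376530 - 212996)*(-160626 - 459056) = -589526*(-619682) = 365318650732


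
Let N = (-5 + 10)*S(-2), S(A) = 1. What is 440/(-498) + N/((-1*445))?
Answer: -19829/22161 ≈ -0.89477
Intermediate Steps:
N = 5 (N = (-5 + 10)*1 = 5*1 = 5)
440/(-498) + N/((-1*445)) = 440/(-498) + 5/((-1*445)) = 440*(-1/498) + 5/(-445) = -220/249 + 5*(-1/445) = -220/249 - 1/89 = -19829/22161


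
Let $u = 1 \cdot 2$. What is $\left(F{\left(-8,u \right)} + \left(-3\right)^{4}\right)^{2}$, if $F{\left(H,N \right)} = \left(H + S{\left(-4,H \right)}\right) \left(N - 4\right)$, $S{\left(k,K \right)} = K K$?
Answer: $961$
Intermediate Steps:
$S{\left(k,K \right)} = K^{2}$
$u = 2$
$F{\left(H,N \right)} = \left(-4 + N\right) \left(H + H^{2}\right)$ ($F{\left(H,N \right)} = \left(H + H^{2}\right) \left(N - 4\right) = \left(H + H^{2}\right) \left(-4 + N\right) = \left(-4 + N\right) \left(H + H^{2}\right)$)
$\left(F{\left(-8,u \right)} + \left(-3\right)^{4}\right)^{2} = \left(- 8 \left(-4 + 2 - -32 - 16\right) + \left(-3\right)^{4}\right)^{2} = \left(- 8 \left(-4 + 2 + 32 - 16\right) + 81\right)^{2} = \left(\left(-8\right) 14 + 81\right)^{2} = \left(-112 + 81\right)^{2} = \left(-31\right)^{2} = 961$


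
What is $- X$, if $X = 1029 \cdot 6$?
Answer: $-6174$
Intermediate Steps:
$X = 6174$
$- X = \left(-1\right) 6174 = -6174$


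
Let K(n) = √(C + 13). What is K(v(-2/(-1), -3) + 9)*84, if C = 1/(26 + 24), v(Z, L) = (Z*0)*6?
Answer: 42*√1302/5 ≈ 303.10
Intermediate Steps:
v(Z, L) = 0 (v(Z, L) = 0*6 = 0)
C = 1/50 ≈ 0.020000
K(n) = √1302/10 (K(n) = √(1/50 + 13) = √(651/50) = √1302/10)
K(v(-2/(-1), -3) + 9)*84 = (√1302/10)*84 = 42*√1302/5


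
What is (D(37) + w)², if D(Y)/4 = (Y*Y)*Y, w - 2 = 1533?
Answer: 41675997609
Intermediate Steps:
w = 1535 (w = 2 + 1533 = 1535)
D(Y) = 4*Y³ (D(Y) = 4*((Y*Y)*Y) = 4*(Y²*Y) = 4*Y³)
(D(37) + w)² = (4*37³ + 1535)² = (4*50653 + 1535)² = (202612 + 1535)² = 204147² = 41675997609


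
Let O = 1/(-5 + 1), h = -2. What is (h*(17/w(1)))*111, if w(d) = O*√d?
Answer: 15096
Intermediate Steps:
O = -¼ (O = 1/(-4) = -¼ ≈ -0.25000)
w(d) = -√d/4
(h*(17/w(1)))*111 = -34/((-√1/4))*111 = -34/((-¼*1))*111 = -34/(-¼)*111 = -34*(-4)*111 = -2*(-68)*111 = 136*111 = 15096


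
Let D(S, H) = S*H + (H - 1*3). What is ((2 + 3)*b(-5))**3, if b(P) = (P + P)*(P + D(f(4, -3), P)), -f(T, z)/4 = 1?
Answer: -42875000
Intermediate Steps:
f(T, z) = -4 (f(T, z) = -4*1 = -4)
D(S, H) = -3 + H + H*S (D(S, H) = H*S + (H - 3) = H*S + (-3 + H) = -3 + H + H*S)
b(P) = 2*P*(-3 - 2*P) (b(P) = (P + P)*(P + (-3 + P + P*(-4))) = (2*P)*(P + (-3 + P - 4*P)) = (2*P)*(P + (-3 - 3*P)) = (2*P)*(-3 - 2*P) = 2*P*(-3 - 2*P))
((2 + 3)*b(-5))**3 = ((2 + 3)*(2*(-5)*(-3 - 2*(-5))))**3 = (5*(2*(-5)*(-3 + 10)))**3 = (5*(2*(-5)*7))**3 = (5*(-70))**3 = (-350)**3 = -42875000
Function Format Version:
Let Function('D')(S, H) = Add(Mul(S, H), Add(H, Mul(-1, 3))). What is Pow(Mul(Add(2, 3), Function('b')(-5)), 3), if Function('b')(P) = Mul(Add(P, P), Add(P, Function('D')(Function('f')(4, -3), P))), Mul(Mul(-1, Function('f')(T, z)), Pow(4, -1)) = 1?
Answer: -42875000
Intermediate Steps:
Function('f')(T, z) = -4 (Function('f')(T, z) = Mul(-4, 1) = -4)
Function('D')(S, H) = Add(-3, H, Mul(H, S)) (Function('D')(S, H) = Add(Mul(H, S), Add(H, -3)) = Add(Mul(H, S), Add(-3, H)) = Add(-3, H, Mul(H, S)))
Function('b')(P) = Mul(2, P, Add(-3, Mul(-2, P))) (Function('b')(P) = Mul(Add(P, P), Add(P, Add(-3, P, Mul(P, -4)))) = Mul(Mul(2, P), Add(P, Add(-3, P, Mul(-4, P)))) = Mul(Mul(2, P), Add(P, Add(-3, Mul(-3, P)))) = Mul(Mul(2, P), Add(-3, Mul(-2, P))) = Mul(2, P, Add(-3, Mul(-2, P))))
Pow(Mul(Add(2, 3), Function('b')(-5)), 3) = Pow(Mul(Add(2, 3), Mul(2, -5, Add(-3, Mul(-2, -5)))), 3) = Pow(Mul(5, Mul(2, -5, Add(-3, 10))), 3) = Pow(Mul(5, Mul(2, -5, 7)), 3) = Pow(Mul(5, -70), 3) = Pow(-350, 3) = -42875000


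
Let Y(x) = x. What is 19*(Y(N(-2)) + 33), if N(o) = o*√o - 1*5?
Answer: 532 - 38*I*√2 ≈ 532.0 - 53.74*I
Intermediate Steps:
N(o) = -5 + o^(3/2) (N(o) = o^(3/2) - 5 = -5 + o^(3/2))
19*(Y(N(-2)) + 33) = 19*((-5 + (-2)^(3/2)) + 33) = 19*((-5 - 2*I*√2) + 33) = 19*(28 - 2*I*√2) = 532 - 38*I*√2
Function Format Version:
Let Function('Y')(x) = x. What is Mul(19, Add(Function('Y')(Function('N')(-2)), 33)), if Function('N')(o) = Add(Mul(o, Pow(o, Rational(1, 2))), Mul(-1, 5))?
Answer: Add(532, Mul(-38, I, Pow(2, Rational(1, 2)))) ≈ Add(532.00, Mul(-53.740, I))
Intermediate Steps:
Function('N')(o) = Add(-5, Pow(o, Rational(3, 2))) (Function('N')(o) = Add(Pow(o, Rational(3, 2)), -5) = Add(-5, Pow(o, Rational(3, 2))))
Mul(19, Add(Function('Y')(Function('N')(-2)), 33)) = Mul(19, Add(Add(-5, Pow(-2, Rational(3, 2))), 33)) = Mul(19, Add(Add(-5, Mul(-2, I, Pow(2, Rational(1, 2)))), 33)) = Mul(19, Add(28, Mul(-2, I, Pow(2, Rational(1, 2))))) = Add(532, Mul(-38, I, Pow(2, Rational(1, 2))))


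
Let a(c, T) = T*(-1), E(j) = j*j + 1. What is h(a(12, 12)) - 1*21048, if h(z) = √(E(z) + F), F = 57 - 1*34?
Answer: -21048 + 2*√42 ≈ -21035.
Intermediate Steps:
E(j) = 1 + j² (E(j) = j² + 1 = 1 + j²)
F = 23 (F = 57 - 34 = 23)
a(c, T) = -T
h(z) = √(24 + z²) (h(z) = √((1 + z²) + 23) = √(24 + z²))
h(a(12, 12)) - 1*21048 = √(24 + (-1*12)²) - 1*21048 = √(24 + (-12)²) - 21048 = √(24 + 144) - 21048 = √168 - 21048 = 2*√42 - 21048 = -21048 + 2*√42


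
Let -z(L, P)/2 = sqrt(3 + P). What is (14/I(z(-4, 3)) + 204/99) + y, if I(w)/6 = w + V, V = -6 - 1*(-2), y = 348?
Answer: 7727/22 - 7*sqrt(6)/12 ≈ 349.80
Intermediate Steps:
z(L, P) = -2*sqrt(3 + P)
V = -4 (V = -6 + 2 = -4)
I(w) = -24 + 6*w (I(w) = 6*(w - 4) = 6*(-4 + w) = -24 + 6*w)
(14/I(z(-4, 3)) + 204/99) + y = (14/(-24 + 6*(-2*sqrt(3 + 3))) + 204/99) + 348 = (14/(-24 + 6*(-2*sqrt(6))) + 204*(1/99)) + 348 = (14/(-24 - 12*sqrt(6)) + 68/33) + 348 = (68/33 + 14/(-24 - 12*sqrt(6))) + 348 = 11552/33 + 14/(-24 - 12*sqrt(6))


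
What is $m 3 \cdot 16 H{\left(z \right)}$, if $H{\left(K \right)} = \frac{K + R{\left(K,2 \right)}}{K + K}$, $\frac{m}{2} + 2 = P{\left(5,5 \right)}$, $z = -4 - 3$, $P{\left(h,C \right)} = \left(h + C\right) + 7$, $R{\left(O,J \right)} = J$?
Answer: $\frac{3600}{7} \approx 514.29$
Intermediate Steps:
$P{\left(h,C \right)} = 7 + C + h$ ($P{\left(h,C \right)} = \left(C + h\right) + 7 = 7 + C + h$)
$z = -7$ ($z = -4 - 3 = -7$)
$m = 30$ ($m = -4 + 2 \left(7 + 5 + 5\right) = -4 + 2 \cdot 17 = -4 + 34 = 30$)
$H{\left(K \right)} = \frac{2 + K}{2 K}$ ($H{\left(K \right)} = \frac{K + 2}{K + K} = \frac{2 + K}{2 K}$)
$m 3 \cdot 16 H{\left(z \right)} = 30 \cdot 3 \cdot 16 \frac{2 - 7}{2 \left(-7\right)} = 30 \cdot 48 \cdot \frac{1}{2} \left(- \frac{1}{7}\right) \left(-5\right) = 1440 \cdot \frac{5}{14} = \frac{3600}{7}$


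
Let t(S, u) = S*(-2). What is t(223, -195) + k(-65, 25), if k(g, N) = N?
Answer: -421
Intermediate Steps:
t(S, u) = -2*S
t(223, -195) + k(-65, 25) = -2*223 + 25 = -446 + 25 = -421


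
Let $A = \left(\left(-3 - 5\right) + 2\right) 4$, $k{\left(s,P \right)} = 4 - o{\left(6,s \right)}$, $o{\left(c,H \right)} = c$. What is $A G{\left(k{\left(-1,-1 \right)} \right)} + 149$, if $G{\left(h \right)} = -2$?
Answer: $197$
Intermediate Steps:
$k{\left(s,P \right)} = -2$ ($k{\left(s,P \right)} = 4 - 6 = -2$)
$A = -24$ ($A = \left(\left(-3 - 5\right) + 2\right) 4 = \left(-8 + 2\right) 4 = \left(-6\right) 4 = -24$)
$A G{\left(k{\left(-1,-1 \right)} \right)} + 149 = \left(-24\right) \left(-2\right) + 149 = 48 + 149 = 197$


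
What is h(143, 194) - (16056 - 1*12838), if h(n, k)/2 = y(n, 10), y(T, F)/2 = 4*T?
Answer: -930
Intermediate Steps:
y(T, F) = 8*T (y(T, F) = 2*(4*T) = 8*T)
h(n, k) = 16*n (h(n, k) = 2*(8*n) = 16*n)
h(143, 194) - (16056 - 1*12838) = 16*143 - (16056 - 1*12838) = 2288 - (16056 - 12838) = 2288 - 1*3218 = 2288 - 3218 = -930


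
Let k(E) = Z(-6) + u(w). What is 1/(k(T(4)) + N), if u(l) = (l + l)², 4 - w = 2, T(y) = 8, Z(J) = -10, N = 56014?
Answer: 1/56020 ≈ 1.7851e-5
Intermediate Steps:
w = 2 (w = 4 - 1*2 = 4 - 2 = 2)
u(l) = 4*l² (u(l) = (2*l)² = 4*l²)
k(E) = 6 (k(E) = -10 + 4*2² = -10 + 4*4 = -10 + 16 = 6)
1/(k(T(4)) + N) = 1/(6 + 56014) = 1/56020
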